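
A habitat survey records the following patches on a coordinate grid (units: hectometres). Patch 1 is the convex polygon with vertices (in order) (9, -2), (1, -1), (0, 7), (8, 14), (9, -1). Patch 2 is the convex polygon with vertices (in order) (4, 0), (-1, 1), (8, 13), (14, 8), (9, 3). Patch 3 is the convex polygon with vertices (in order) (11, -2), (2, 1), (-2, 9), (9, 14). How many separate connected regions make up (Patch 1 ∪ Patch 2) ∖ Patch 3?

(Patch 1 ∪ Patch 2) ∖ Patch 3 splits into 3 disjoint pieces (area 16.2308, area 0.2524, area 16.4289).

3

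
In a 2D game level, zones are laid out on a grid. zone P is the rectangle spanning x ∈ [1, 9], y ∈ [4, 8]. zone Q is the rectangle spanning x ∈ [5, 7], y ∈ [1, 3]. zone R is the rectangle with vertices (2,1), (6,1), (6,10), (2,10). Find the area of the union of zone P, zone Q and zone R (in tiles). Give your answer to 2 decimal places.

By inclusion–exclusion:
Individual areas: |zone P| = 32, |zone Q| = 4, |zone R| = 36.
|zone P∩zone Q| = 0 (no overlap).
|zone P∩zone R|: x∈[2,6], y∈[4,8] → 4·4 = 16.
|zone Q∩zone R|: x∈[5,6], y∈[1,3] → 1·2 = 2.
|zone P∩zone Q∩zone R| = 0.
|zone P ∪ zone Q ∪ zone R| = 72 − 18 + 0 = 54.00.

54.00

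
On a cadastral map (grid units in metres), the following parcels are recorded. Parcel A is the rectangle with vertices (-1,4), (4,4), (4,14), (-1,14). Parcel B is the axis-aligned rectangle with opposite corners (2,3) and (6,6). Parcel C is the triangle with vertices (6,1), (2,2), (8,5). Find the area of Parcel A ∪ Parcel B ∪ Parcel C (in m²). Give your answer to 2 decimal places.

66.00

By inclusion–exclusion:
Individual areas: |Parcel A| = 50, |Parcel B| = 12, |Parcel C| = 9.
|Parcel A∩Parcel B|: x∈[2,4], y∈[4,6] → 2·2 = 4.
|Parcel A∩Parcel C| = 0.
|Parcel B∩Parcel C| = 1.
|Parcel A∩Parcel B∩Parcel C| = 0.
|Parcel A ∪ Parcel B ∪ Parcel C| = 71 − 5 + 0 = 66.00.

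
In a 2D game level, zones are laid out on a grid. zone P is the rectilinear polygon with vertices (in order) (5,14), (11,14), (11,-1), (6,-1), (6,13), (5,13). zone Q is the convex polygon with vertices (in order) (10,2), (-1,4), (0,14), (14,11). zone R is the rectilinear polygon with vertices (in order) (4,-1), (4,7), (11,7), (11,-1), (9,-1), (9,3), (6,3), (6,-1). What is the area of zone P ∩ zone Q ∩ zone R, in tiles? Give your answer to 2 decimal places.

20.78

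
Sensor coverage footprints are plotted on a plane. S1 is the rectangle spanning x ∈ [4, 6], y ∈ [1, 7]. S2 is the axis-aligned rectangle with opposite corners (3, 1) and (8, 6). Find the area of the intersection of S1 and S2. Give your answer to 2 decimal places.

|S1∩S2|: x∈[4,6], y∈[1,6] → 2·5 = 10.

10.00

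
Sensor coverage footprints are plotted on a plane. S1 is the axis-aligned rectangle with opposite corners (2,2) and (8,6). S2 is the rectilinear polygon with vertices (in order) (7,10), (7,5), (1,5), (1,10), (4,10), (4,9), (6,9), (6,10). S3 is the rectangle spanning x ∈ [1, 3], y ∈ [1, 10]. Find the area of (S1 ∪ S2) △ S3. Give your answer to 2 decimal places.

39.00

|S1 ∪ S2| = 47.
|(S1 ∪ S2) ∩ S3| = 13.
|(S1 ∪ S2) △ S3| = 47 + 18 − 26 = 39.00.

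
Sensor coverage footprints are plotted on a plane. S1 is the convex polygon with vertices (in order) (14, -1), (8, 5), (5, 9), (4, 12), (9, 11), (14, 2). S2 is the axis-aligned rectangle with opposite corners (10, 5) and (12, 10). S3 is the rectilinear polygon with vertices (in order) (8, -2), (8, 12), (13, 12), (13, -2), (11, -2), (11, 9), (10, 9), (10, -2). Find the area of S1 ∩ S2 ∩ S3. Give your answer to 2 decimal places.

1.51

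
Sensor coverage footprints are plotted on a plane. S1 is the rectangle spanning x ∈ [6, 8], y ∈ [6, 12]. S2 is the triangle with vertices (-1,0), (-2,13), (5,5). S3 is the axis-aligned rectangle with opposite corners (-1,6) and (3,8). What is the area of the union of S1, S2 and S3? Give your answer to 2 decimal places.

By inclusion–exclusion:
Individual areas: |S1| = 12, |S2| = 41.5, |S3| = 8.
|S1∩S2| = 0.
|S1∩S3| = 0 (no overlap).
|S2∩S3| = 7.7768.
|S1∩S2∩S3| = 0.
|S1 ∪ S2 ∪ S3| = 61.5 − 7.7768 + 0 = 53.72.

53.72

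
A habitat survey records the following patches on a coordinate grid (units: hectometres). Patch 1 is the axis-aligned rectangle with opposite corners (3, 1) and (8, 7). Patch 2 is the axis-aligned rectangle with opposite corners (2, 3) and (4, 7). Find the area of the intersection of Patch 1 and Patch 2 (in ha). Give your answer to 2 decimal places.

4.00

|Patch 1∩Patch 2|: x∈[3,4], y∈[3,7] → 1·4 = 4.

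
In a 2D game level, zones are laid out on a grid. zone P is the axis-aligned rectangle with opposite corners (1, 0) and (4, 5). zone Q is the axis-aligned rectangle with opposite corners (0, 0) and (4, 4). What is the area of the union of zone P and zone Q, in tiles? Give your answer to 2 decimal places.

By inclusion–exclusion:
Individual areas: |zone P| = 15, |zone Q| = 16.
|zone P∩zone Q|: x∈[1,4], y∈[0,4] → 3·4 = 12.
|zone P ∪ zone Q| = 31 − 12 = 19.00.

19.00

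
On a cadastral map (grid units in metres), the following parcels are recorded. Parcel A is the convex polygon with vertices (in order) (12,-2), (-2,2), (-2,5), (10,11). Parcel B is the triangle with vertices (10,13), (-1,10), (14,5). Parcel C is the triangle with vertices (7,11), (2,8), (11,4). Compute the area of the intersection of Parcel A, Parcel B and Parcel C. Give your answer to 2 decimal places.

7.06

The intersection is the polygon with vertices (4.4,8.2), (7.667,9.833), (9.588,6.471).
By the shoelace formula its area is 7.06.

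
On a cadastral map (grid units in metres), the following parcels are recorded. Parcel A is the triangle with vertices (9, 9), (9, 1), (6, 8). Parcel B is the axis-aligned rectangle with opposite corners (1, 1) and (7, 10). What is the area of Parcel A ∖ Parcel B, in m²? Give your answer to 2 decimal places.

|Parcel A| = 12, |Parcel A∩Parcel B| = 1.3333.
|Parcel A ∖ Parcel B| = |Parcel A| − |Parcel A∩Parcel B| = 12 − 1.3333 = 10.67.

10.67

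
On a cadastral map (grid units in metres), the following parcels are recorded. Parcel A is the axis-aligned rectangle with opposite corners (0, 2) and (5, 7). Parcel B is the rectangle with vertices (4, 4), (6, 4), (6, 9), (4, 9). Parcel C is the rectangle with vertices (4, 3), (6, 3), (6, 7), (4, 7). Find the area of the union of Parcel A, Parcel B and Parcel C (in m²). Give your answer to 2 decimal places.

By inclusion–exclusion:
Individual areas: |Parcel A| = 25, |Parcel B| = 10, |Parcel C| = 8.
|Parcel A∩Parcel B|: x∈[4,5], y∈[4,7] → 1·3 = 3.
|Parcel A∩Parcel C|: x∈[4,5], y∈[3,7] → 1·4 = 4.
|Parcel B∩Parcel C|: x∈[4,6], y∈[4,7] → 2·3 = 6.
|Parcel A∩Parcel B∩Parcel C| = 3.
|Parcel A ∪ Parcel B ∪ Parcel C| = 43 − 13 + 3 = 33.00.

33.00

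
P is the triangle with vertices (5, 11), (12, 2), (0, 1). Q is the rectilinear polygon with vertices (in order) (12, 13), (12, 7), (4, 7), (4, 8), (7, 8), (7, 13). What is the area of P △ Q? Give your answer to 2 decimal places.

82.91

|P| = 57.5, |Q| = 33, |P∩Q| = 3.7937.
|P △ Q| = |P| + |Q| − 2·|P∩Q| = 57.5 + 33 − 7.5873 = 82.91.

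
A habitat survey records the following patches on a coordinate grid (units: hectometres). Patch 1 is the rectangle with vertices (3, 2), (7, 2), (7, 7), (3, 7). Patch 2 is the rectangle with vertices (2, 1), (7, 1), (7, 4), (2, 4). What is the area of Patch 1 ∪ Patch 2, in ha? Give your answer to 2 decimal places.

By inclusion–exclusion:
Individual areas: |Patch 1| = 20, |Patch 2| = 15.
|Patch 1∩Patch 2|: x∈[3,7], y∈[2,4] → 4·2 = 8.
|Patch 1 ∪ Patch 2| = 35 − 8 = 27.00.

27.00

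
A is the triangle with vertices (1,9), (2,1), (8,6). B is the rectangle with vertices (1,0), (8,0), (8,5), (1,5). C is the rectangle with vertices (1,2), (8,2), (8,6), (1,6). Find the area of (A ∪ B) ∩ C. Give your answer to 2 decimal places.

26.96

The region (A ∪ B) ∩ C is the polygon with vertices (6.8,5), (8,5), (8,2), (1,2), (1,5), (1.5,5), (1.375,6), (8,6).
By the shoelace formula its area is 26.96.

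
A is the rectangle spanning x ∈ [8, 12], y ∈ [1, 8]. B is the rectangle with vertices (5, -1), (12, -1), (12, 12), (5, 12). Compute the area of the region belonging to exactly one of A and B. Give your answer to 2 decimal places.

|A∩B|: x∈[8,12], y∈[1,8] → 4·7 = 28.
|A △ B| = |A| + |B| − 2·|A∩B| = 28 + 91 − 56 = 63.00.

63.00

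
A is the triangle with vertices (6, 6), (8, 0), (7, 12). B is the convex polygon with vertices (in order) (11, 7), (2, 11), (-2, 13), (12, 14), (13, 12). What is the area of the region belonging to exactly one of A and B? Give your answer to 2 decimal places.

|A| = 9, |B| = 54, |A∩B| = 1.2548.
|A △ B| = |A| + |B| − 2·|A∩B| = 9 + 54 − 2.5096 = 60.49.

60.49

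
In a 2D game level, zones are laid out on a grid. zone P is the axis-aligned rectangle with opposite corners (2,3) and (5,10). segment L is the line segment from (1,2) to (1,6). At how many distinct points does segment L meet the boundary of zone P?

0

The segment lies entirely outside zone P and never meets its boundary.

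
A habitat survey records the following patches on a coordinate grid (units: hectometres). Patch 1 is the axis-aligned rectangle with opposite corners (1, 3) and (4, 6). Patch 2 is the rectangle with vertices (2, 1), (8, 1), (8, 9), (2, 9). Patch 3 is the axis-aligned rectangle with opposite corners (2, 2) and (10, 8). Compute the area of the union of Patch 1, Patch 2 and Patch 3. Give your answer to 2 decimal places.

63.00

By inclusion–exclusion:
Individual areas: |Patch 1| = 9, |Patch 2| = 48, |Patch 3| = 48.
|Patch 1∩Patch 2|: x∈[2,4], y∈[3,6] → 2·3 = 6.
|Patch 1∩Patch 3|: x∈[2,4], y∈[3,6] → 2·3 = 6.
|Patch 2∩Patch 3|: x∈[2,8], y∈[2,8] → 6·6 = 36.
|Patch 1∩Patch 2∩Patch 3| = 6.
|Patch 1 ∪ Patch 2 ∪ Patch 3| = 105 − 48 + 6 = 63.00.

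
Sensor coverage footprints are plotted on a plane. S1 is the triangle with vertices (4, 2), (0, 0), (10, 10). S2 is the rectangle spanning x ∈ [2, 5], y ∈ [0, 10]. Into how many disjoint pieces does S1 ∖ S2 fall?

2

S1 ∖ S2 splits into 2 disjoint pieces (area 1, area 4.1667).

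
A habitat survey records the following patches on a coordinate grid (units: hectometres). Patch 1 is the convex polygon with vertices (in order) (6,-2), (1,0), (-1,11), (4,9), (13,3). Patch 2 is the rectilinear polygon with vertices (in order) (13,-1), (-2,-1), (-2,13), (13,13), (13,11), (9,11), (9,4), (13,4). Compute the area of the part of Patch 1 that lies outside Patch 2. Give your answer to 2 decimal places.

|Patch 1| = 94.5, |Patch 1∩Patch 2| = 90.4667.
|Patch 1 ∖ Patch 2| = |Patch 1| − |Patch 1∩Patch 2| = 94.5 − 90.4667 = 4.03.

4.03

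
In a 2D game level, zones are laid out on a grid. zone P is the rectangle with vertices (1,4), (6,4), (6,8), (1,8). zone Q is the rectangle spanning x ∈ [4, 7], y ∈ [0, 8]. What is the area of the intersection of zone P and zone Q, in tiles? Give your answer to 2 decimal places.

|zone P∩zone Q|: x∈[4,6], y∈[4,8] → 2·4 = 8.

8.00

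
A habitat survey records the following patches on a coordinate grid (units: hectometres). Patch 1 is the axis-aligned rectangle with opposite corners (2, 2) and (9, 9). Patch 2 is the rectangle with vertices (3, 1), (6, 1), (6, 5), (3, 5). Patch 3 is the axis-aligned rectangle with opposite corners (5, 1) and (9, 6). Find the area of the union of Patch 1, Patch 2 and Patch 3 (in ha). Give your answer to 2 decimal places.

55.00

By inclusion–exclusion:
Individual areas: |Patch 1| = 49, |Patch 2| = 12, |Patch 3| = 20.
|Patch 1∩Patch 2|: x∈[3,6], y∈[2,5] → 3·3 = 9.
|Patch 1∩Patch 3|: x∈[5,9], y∈[2,6] → 4·4 = 16.
|Patch 2∩Patch 3|: x∈[5,6], y∈[1,5] → 1·4 = 4.
|Patch 1∩Patch 2∩Patch 3| = 3.
|Patch 1 ∪ Patch 2 ∪ Patch 3| = 81 − 29 + 3 = 55.00.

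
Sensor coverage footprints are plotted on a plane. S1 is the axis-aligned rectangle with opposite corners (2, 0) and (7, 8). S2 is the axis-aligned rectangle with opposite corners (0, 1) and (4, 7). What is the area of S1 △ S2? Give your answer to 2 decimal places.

40.00

|S1∩S2|: x∈[2,4], y∈[1,7] → 2·6 = 12.
|S1 △ S2| = |S1| + |S2| − 2·|S1∩S2| = 40 + 24 − 24 = 40.00.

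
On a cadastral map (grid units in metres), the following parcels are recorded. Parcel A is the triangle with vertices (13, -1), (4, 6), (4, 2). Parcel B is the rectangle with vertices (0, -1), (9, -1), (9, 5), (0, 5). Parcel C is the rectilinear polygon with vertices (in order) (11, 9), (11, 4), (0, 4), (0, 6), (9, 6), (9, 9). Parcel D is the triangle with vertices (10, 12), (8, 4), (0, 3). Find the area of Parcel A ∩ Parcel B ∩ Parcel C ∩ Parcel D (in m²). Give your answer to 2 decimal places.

The intersection is the polygon with vertices (5.286,5), (6.571,4), (4,4), (4,5).
By the shoelace formula its area is 1.93.

1.93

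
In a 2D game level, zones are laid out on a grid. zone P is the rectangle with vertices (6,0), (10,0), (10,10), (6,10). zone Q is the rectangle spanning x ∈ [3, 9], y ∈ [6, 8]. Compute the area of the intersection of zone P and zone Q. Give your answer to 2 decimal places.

|zone P∩zone Q|: x∈[6,9], y∈[6,8] → 3·2 = 6.

6.00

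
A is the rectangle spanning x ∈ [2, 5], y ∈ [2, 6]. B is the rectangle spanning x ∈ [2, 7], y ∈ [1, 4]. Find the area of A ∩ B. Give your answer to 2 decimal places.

|A∩B|: x∈[2,5], y∈[2,4] → 3·2 = 6.

6.00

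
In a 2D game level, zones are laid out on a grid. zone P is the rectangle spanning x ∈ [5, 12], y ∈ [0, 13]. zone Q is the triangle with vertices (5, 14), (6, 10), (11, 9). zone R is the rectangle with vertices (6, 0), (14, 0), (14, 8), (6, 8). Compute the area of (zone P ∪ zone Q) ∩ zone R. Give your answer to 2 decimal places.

The region (zone P ∪ zone Q) ∩ zone R is the polygon with vertices (12,0), (6,0), (6,8), (12,8).
By the shoelace formula its area is 48.00.

48.00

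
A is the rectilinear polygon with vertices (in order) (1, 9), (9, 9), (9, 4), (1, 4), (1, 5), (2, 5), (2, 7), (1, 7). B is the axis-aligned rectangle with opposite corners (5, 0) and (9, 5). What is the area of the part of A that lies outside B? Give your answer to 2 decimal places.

|A| = 38, |A∩B| = 4.
|A ∖ B| = |A| − |A∩B| = 38 − 4 = 34.00.

34.00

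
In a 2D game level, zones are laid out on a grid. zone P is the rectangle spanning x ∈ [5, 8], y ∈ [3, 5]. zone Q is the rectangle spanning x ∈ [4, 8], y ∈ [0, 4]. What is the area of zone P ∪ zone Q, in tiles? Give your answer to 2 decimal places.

19.00

By inclusion–exclusion:
Individual areas: |zone P| = 6, |zone Q| = 16.
|zone P∩zone Q|: x∈[5,8], y∈[3,4] → 3·1 = 3.
|zone P ∪ zone Q| = 22 − 3 = 19.00.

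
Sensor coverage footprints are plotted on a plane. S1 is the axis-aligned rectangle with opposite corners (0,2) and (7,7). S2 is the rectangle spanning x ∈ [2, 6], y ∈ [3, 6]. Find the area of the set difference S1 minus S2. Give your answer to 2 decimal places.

23.00

|S1∩S2|: x∈[2,6], y∈[3,6] → 4·3 = 12.
|S1| = 35.
|S1 ∖ S2| = |S1| − |S1∩S2| = 35 − 12 = 23.00.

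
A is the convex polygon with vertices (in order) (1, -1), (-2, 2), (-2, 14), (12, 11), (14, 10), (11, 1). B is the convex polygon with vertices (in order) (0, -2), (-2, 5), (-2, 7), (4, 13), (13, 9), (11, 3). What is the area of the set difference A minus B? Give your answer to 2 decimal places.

42.37

|A| = 178, |A∩B| = 135.6319.
|A ∖ B| = |A| − |A∩B| = 178 − 135.6319 = 42.37.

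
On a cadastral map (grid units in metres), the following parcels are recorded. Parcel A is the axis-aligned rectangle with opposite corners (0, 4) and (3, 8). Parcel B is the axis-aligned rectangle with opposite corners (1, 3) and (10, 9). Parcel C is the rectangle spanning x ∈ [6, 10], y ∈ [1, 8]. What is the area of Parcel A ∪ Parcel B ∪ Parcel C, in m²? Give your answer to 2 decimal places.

66.00

By inclusion–exclusion:
Individual areas: |Parcel A| = 12, |Parcel B| = 54, |Parcel C| = 28.
|Parcel A∩Parcel B|: x∈[1,3], y∈[4,8] → 2·4 = 8.
|Parcel A∩Parcel C| = 0 (no overlap).
|Parcel B∩Parcel C|: x∈[6,10], y∈[3,8] → 4·5 = 20.
|Parcel A∩Parcel B∩Parcel C| = 0.
|Parcel A ∪ Parcel B ∪ Parcel C| = 94 − 28 + 0 = 66.00.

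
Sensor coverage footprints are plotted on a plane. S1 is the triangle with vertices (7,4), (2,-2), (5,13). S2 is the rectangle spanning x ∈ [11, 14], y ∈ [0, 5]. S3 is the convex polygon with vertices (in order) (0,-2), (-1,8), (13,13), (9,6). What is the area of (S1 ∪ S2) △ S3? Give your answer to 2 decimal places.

|S1 ∪ S2| = 43.5.
|(S1 ∪ S2) ∩ S3| = 22.1695.
|(S1 ∪ S2) △ S3| = 43.5 + 88 − 44.339 = 87.16.

87.16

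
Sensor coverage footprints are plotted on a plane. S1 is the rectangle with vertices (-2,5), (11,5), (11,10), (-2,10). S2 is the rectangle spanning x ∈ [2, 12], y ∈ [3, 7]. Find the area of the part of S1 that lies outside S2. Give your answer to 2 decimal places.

|S1∩S2|: x∈[2,11], y∈[5,7] → 9·2 = 18.
|S1| = 65.
|S1 ∖ S2| = |S1| − |S1∩S2| = 65 − 18 = 47.00.

47.00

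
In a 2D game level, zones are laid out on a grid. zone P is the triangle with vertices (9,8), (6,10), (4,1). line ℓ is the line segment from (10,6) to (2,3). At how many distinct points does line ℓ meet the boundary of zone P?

2

The segment meets the boundary at (4.667,4), (6.683,4.756).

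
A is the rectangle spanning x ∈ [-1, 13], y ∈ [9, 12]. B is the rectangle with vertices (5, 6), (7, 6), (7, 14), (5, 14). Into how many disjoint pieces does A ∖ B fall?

A ∖ B splits into 2 disjoint pieces (area 18, area 18).

2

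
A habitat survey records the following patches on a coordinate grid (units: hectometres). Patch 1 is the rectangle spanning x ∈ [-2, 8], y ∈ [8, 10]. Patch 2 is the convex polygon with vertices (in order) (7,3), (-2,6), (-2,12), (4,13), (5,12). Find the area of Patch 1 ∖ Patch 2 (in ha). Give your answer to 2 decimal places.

|Patch 1| = 20, |Patch 1∩Patch 2| = 15.3333.
|Patch 1 ∖ Patch 2| = |Patch 1| − |Patch 1∩Patch 2| = 20 − 15.3333 = 4.67.

4.67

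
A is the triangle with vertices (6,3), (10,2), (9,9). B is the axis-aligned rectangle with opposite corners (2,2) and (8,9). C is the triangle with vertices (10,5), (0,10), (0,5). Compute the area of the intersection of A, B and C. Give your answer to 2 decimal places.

The intersection is the polygon with vertices (7.6,6.2), (8,6), (8,5), (7,5).
By the shoelace formula its area is 0.80.

0.80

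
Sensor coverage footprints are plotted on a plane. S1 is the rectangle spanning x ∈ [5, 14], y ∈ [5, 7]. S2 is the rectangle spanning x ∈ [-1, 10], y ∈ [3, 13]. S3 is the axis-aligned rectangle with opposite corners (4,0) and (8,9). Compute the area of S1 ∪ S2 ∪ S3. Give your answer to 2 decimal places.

130.00

By inclusion–exclusion:
Individual areas: |S1| = 18, |S2| = 110, |S3| = 36.
|S1∩S2|: x∈[5,10], y∈[5,7] → 5·2 = 10.
|S1∩S3|: x∈[5,8], y∈[5,7] → 3·2 = 6.
|S2∩S3|: x∈[4,8], y∈[3,9] → 4·6 = 24.
|S1∩S2∩S3| = 6.
|S1 ∪ S2 ∪ S3| = 164 − 40 + 6 = 130.00.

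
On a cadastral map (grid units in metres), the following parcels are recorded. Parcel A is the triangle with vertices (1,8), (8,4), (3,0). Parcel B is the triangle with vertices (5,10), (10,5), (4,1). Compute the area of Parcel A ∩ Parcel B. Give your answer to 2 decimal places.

9.36

The intersection is the polygon with vertices (8,4), (5.5,2), (4,1), (4.552,5.97).
By the shoelace formula its area is 9.36.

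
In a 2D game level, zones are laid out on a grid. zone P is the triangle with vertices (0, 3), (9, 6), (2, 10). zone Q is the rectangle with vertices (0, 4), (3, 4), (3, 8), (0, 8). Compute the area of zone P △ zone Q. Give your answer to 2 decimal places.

|zone P| = 28.5, |zone Q| = 12, |zone P∩zone Q| = 8.5714.
|zone P △ zone Q| = |zone P| + |zone Q| − 2·|zone P∩zone Q| = 28.5 + 12 − 17.1429 = 23.36.

23.36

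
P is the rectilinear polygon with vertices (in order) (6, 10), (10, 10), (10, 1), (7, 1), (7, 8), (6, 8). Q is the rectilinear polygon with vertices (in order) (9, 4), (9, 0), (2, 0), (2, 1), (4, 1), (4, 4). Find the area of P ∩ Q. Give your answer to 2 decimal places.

6.00

The intersection is the polygon with vertices (7,1), (7,4), (9,4), (9,1).
By the shoelace formula its area is 6.00.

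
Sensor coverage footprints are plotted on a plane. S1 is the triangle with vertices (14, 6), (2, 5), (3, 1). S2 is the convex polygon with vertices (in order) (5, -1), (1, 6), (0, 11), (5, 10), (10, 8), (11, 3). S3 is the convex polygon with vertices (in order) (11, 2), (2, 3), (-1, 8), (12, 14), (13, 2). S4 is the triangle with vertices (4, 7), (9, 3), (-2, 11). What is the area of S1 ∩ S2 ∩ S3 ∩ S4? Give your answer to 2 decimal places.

0.33

The intersection is the polygon with vertices (8.385,3.448), (5.813,5.318), (6.075,5.34), (8.42,3.464).
By the shoelace formula its area is 0.33.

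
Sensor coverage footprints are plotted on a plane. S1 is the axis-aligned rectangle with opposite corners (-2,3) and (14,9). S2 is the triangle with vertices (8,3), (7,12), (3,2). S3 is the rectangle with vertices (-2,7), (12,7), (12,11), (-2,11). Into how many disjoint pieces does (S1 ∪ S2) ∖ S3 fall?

2

(S1 ∪ S2) ∖ S3 splits into 2 disjoint pieces (area 70.3, area 0.2556).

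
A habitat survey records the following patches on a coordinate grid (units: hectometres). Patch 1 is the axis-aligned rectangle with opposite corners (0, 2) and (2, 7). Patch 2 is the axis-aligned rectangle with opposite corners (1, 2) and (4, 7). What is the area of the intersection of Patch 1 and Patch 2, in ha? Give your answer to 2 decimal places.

5.00

|Patch 1∩Patch 2|: x∈[1,2], y∈[2,7] → 1·5 = 5.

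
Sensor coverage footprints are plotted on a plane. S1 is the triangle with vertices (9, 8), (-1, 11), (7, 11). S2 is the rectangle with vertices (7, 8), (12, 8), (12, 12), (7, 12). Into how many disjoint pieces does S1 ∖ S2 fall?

1

S1 ∖ S2 is a single connected region.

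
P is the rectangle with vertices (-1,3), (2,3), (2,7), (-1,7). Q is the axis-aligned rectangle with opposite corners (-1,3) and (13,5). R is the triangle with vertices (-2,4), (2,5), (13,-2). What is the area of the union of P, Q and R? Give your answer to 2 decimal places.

45.93

By inclusion–exclusion:
Individual areas: |P| = 12, |Q| = 28, |R| = 19.5.
|P∩Q|: x∈[-1,2], y∈[3,5] → 3·2 = 6.
|P∩R| = 4.425.
|Q∩R| = 7.5679.
|P∩Q∩R| = 4.425.
|P ∪ Q ∪ R| = 59.5 − 17.9929 + 4.425 = 45.93.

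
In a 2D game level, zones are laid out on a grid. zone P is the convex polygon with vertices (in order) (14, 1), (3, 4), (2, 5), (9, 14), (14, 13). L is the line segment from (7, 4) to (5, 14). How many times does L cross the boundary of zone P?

The segment meets the boundary at (5.818,9.909).

1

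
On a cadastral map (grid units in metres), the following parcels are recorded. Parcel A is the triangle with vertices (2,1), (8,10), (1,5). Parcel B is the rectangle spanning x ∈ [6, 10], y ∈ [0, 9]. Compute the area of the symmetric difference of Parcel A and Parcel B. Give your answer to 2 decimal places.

|Parcel A| = 16.5, |Parcel B| = 36, |Parcel A∩Parcel B| = 1.2048.
|Parcel A △ Parcel B| = |Parcel A| + |Parcel B| − 2·|Parcel A∩Parcel B| = 16.5 + 36 − 2.4095 = 50.09.

50.09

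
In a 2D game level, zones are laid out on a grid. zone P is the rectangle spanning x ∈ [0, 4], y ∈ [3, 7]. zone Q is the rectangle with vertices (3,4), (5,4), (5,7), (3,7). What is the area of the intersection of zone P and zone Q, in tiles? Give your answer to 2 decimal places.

3.00

|zone P∩zone Q|: x∈[3,4], y∈[4,7] → 1·3 = 3.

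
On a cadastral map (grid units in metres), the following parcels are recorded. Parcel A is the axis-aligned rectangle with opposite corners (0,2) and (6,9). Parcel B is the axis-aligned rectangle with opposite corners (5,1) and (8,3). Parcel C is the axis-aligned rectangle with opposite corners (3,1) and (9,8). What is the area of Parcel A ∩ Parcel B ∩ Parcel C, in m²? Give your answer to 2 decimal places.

The intersection is the polygon with vertices (5,2), (5,3), (6,3), (6,2).
By the shoelace formula its area is 1.00.

1.00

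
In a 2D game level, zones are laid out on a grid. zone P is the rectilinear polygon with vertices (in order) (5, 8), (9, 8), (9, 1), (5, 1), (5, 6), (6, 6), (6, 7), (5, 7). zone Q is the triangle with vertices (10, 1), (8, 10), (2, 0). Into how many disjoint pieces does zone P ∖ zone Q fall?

3

zone P ∖ zone Q splits into 3 disjoint pieces (area 1.5333, area 0.6944, area 0.3).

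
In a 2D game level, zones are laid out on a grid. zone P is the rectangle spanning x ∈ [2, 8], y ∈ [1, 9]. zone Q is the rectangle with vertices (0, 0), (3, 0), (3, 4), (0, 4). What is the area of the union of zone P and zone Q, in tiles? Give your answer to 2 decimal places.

By inclusion–exclusion:
Individual areas: |zone P| = 48, |zone Q| = 12.
|zone P∩zone Q|: x∈[2,3], y∈[1,4] → 1·3 = 3.
|zone P ∪ zone Q| = 60 − 3 = 57.00.

57.00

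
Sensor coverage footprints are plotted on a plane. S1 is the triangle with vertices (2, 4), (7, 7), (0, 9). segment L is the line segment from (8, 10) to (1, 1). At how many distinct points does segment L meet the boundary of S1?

The segment meets the boundary at (4.5,5.5), (5.909,7.312).

2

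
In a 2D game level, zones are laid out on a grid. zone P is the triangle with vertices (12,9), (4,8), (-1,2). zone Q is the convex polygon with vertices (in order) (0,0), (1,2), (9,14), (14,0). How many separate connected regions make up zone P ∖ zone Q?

2

zone P ∖ zone Q splits into 2 disjoint pieces (area 0.2447, area 7.3882).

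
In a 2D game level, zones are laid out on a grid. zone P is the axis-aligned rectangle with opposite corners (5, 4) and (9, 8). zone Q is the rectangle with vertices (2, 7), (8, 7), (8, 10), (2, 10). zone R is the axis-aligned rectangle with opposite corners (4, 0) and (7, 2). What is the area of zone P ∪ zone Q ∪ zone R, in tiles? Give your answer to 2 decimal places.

37.00

By inclusion–exclusion:
Individual areas: |zone P| = 16, |zone Q| = 18, |zone R| = 6.
|zone P∩zone Q|: x∈[5,8], y∈[7,8] → 3·1 = 3.
|zone P∩zone R| = 0 (no overlap).
|zone Q∩zone R| = 0 (no overlap).
|zone P∩zone Q∩zone R| = 0.
|zone P ∪ zone Q ∪ zone R| = 40 − 3 + 0 = 37.00.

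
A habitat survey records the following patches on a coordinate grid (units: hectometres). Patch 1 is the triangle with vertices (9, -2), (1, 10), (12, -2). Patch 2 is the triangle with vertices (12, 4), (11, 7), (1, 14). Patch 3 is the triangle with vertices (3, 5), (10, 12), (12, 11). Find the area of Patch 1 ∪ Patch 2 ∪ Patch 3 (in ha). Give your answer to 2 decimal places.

38.48

By inclusion–exclusion:
Individual areas: |Patch 1| = 18, |Patch 2| = 11.5, |Patch 3| = 10.5.
|Patch 1∩Patch 2| = 0.
|Patch 1∩Patch 3| = 0.2371.
|Patch 2∩Patch 3| = 1.2859.
|Patch 1∩Patch 2∩Patch 3| = 0.
|Patch 1 ∪ Patch 2 ∪ Patch 3| = 40 − 1.523 + 0 = 38.48.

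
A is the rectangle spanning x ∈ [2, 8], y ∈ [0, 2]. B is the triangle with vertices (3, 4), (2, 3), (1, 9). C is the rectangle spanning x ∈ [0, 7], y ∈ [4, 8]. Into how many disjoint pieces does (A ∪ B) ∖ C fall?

(A ∪ B) ∖ C splits into 3 disjoint pieces (area 12, area 0.5833, area 0.1167).

3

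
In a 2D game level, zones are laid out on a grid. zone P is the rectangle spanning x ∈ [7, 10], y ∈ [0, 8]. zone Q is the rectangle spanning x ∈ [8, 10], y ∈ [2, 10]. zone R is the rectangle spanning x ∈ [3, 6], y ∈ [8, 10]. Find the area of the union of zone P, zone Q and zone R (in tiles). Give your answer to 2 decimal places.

34.00

By inclusion–exclusion:
Individual areas: |zone P| = 24, |zone Q| = 16, |zone R| = 6.
|zone P∩zone Q|: x∈[8,10], y∈[2,8] → 2·6 = 12.
|zone P∩zone R| = 0 (no overlap).
|zone Q∩zone R| = 0 (no overlap).
|zone P∩zone Q∩zone R| = 0.
|zone P ∪ zone Q ∪ zone R| = 46 − 12 + 0 = 34.00.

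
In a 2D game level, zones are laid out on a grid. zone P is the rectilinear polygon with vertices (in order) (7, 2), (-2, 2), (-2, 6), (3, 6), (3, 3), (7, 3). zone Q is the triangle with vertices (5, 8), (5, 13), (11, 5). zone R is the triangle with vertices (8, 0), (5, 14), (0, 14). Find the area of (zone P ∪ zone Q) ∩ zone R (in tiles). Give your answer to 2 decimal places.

|zone P ∪ zone Q| = 39.
|(zone P ∪ zone Q) ∩ zone R| = 4.60.

4.60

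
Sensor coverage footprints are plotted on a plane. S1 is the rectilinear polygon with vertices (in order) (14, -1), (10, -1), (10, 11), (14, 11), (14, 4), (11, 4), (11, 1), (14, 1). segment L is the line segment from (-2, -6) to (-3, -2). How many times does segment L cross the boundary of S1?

0

The segment lies entirely outside S1 and never meets its boundary.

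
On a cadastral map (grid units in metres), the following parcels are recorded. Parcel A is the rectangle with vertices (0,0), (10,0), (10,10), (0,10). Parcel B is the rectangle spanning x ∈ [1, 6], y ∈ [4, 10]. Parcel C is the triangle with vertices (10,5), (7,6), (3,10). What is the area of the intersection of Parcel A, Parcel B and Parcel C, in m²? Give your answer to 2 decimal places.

The intersection is the polygon with vertices (6,7), (3,10), (6,7.857).
By the shoelace formula its area is 1.29.

1.29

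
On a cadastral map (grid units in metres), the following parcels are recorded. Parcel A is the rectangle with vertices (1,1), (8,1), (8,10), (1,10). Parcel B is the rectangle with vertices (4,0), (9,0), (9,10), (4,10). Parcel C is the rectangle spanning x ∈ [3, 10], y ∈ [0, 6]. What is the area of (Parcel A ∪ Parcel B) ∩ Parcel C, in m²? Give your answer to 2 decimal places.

The region (Parcel A ∪ Parcel B) ∩ Parcel C is the polygon with vertices (9,0), (4,0), (4,1), (3,1), (3,6), (9,6).
By the shoelace formula its area is 35.00.

35.00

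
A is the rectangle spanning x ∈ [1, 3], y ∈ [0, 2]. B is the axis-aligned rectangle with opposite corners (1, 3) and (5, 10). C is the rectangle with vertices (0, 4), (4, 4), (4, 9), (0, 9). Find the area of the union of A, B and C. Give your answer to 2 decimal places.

By inclusion–exclusion:
Individual areas: |A| = 4, |B| = 28, |C| = 20.
|A∩B| = 0 (no overlap).
|A∩C| = 0 (no overlap).
|B∩C|: x∈[1,4], y∈[4,9] → 3·5 = 15.
|A∩B∩C| = 0.
|A ∪ B ∪ C| = 52 − 15 + 0 = 37.00.

37.00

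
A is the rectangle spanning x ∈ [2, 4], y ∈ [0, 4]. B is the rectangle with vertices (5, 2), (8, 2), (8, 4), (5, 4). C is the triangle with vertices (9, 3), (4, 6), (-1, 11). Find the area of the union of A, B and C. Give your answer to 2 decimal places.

By inclusion–exclusion:
Individual areas: |A| = 8, |B| = 6, |C| = 5.
|A∩B| = 0 (no overlap).
|A∩C| = 0.
|B∩C| = 0.1083.
|A∩B∩C| = 0.
|A ∪ B ∪ C| = 19 − 0.1083 + 0 = 18.89.

18.89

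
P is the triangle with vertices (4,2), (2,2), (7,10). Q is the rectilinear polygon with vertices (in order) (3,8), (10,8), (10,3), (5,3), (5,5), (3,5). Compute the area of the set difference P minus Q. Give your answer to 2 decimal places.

|P| = 8, |P∩Q| = 2.6458.
|P ∖ Q| = |P| − |P∩Q| = 8 − 2.6458 = 5.35.

5.35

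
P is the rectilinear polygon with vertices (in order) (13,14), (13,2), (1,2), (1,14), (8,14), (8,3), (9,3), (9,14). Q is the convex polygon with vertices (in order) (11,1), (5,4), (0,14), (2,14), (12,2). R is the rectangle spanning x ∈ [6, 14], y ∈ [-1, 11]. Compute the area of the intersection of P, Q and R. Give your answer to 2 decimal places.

The intersection is the polygon with vertices (6,3.5), (6,9.2), (8,6.8), (8,3), (9,3), (9,5.6), (12,2), (9,2).
By the shoelace formula its area is 16.15.

16.15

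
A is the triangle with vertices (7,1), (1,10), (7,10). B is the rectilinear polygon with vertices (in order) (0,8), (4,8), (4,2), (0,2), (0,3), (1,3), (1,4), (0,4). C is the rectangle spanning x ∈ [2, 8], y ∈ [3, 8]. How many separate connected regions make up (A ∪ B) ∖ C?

3

(A ∪ B) ∖ C splits into 3 disjoint pieces (area 13, area 10.6667, area 1.3333).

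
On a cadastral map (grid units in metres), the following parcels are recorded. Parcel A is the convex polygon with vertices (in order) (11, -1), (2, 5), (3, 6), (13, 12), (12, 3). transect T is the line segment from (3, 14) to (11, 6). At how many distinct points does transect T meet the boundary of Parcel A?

1

The segment meets the boundary at (8,9).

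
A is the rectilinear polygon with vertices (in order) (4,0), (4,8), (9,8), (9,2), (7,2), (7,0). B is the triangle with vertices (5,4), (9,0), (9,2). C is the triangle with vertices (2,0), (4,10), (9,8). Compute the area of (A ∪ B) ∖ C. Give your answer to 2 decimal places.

|A ∪ B| = 38.
|(A ∪ B) ∩ C| = 14.2857.
|(A ∪ B) ∖ C| = 38 − 14.2857 = 23.71.

23.71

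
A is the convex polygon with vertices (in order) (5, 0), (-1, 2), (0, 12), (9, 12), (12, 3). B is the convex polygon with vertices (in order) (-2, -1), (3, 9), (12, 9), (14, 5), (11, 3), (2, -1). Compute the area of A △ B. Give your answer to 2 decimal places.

67.26

|A| = 121, |B| = 98, |A∩B| = 75.8701.
|A △ B| = |A| + |B| − 2·|A∩B| = 121 + 98 − 151.7403 = 67.26.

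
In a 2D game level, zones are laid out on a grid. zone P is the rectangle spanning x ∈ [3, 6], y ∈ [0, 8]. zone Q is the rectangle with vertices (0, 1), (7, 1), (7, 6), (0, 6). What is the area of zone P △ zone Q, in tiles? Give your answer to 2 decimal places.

|zone P∩zone Q|: x∈[3,6], y∈[1,6] → 3·5 = 15.
|zone P △ zone Q| = |zone P| + |zone Q| − 2·|zone P∩zone Q| = 24 + 35 − 30 = 29.00.

29.00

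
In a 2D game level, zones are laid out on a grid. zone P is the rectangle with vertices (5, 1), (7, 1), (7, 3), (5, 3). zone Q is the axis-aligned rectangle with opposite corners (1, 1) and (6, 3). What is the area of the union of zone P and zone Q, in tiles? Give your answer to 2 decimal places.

12.00

By inclusion–exclusion:
Individual areas: |zone P| = 4, |zone Q| = 10.
|zone P∩zone Q|: x∈[5,6], y∈[1,3] → 1·2 = 2.
|zone P ∪ zone Q| = 14 − 2 = 12.00.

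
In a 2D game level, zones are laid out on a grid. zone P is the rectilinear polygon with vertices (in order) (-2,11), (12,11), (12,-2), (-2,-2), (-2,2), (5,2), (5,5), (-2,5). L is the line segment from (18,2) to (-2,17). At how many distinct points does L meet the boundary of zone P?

The segment meets the boundary at (6,11), (12,6.5).

2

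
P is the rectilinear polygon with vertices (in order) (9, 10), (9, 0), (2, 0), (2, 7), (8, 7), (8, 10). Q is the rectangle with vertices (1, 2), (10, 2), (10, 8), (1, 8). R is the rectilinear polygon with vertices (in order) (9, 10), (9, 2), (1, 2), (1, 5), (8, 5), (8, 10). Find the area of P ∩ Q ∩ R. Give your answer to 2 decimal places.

The intersection is the polygon with vertices (2,2), (2,5), (8,5), (8,7), (8,8), (9,8), (9,2).
By the shoelace formula its area is 24.00.

24.00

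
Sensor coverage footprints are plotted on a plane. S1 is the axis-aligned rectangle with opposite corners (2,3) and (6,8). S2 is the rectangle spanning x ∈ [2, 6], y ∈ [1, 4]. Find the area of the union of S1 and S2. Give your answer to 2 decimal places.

28.00

By inclusion–exclusion:
Individual areas: |S1| = 20, |S2| = 12.
|S1∩S2|: x∈[2,6], y∈[3,4] → 4·1 = 4.
|S1 ∪ S2| = 32 − 4 = 28.00.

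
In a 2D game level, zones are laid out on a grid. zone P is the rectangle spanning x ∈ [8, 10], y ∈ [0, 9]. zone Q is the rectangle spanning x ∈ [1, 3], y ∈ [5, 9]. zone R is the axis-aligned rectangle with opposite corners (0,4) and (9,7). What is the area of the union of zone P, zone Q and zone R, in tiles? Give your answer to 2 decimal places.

46.00

By inclusion–exclusion:
Individual areas: |zone P| = 18, |zone Q| = 8, |zone R| = 27.
|zone P∩zone Q| = 0 (no overlap).
|zone P∩zone R|: x∈[8,9], y∈[4,7] → 1·3 = 3.
|zone Q∩zone R|: x∈[1,3], y∈[5,7] → 2·2 = 4.
|zone P∩zone Q∩zone R| = 0.
|zone P ∪ zone Q ∪ zone R| = 53 − 7 + 0 = 46.00.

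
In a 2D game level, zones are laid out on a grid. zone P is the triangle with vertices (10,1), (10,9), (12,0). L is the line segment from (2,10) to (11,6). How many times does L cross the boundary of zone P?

The segment meets the boundary at (10.63,6.164), (10,6.444).

2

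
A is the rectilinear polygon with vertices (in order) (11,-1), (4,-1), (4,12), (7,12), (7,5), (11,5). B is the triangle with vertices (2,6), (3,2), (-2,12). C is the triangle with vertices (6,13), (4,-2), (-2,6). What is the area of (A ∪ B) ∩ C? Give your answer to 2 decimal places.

16.36

|A ∪ B| = 68.
|(A ∪ B) ∩ C| = 16.36.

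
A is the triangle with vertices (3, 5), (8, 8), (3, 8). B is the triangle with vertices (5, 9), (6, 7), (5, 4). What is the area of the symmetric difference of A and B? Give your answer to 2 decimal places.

|A| = 7.5, |B| = 2.5, |A∩B| = 1.2417.
|A △ B| = |A| + |B| − 2·|A∩B| = 7.5 + 2.5 − 2.4833 = 7.52.

7.52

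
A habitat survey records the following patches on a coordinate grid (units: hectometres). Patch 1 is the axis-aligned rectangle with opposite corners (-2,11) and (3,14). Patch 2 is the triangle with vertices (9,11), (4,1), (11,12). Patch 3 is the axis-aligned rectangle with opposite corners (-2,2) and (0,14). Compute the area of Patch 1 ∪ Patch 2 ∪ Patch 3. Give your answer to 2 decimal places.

40.50

By inclusion–exclusion:
Individual areas: |Patch 1| = 15, |Patch 2| = 7.5, |Patch 3| = 24.
|Patch 1∩Patch 2| = 0.
|Patch 1∩Patch 3|: x∈[-2,0], y∈[11,14] → 2·3 = 6.
|Patch 2∩Patch 3| = 0.
|Patch 1∩Patch 2∩Patch 3| = 0.
|Patch 1 ∪ Patch 2 ∪ Patch 3| = 46.5 − 6 + 0 = 40.50.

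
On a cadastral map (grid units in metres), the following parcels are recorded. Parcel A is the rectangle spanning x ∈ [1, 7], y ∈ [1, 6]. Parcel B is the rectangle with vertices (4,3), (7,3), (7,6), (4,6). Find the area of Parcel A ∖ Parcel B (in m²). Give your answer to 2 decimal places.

21.00

|Parcel A∩Parcel B|: x∈[4,7], y∈[3,6] → 3·3 = 9.
|Parcel A| = 30.
|Parcel A ∖ Parcel B| = |Parcel A| − |Parcel A∩Parcel B| = 30 − 9 = 21.00.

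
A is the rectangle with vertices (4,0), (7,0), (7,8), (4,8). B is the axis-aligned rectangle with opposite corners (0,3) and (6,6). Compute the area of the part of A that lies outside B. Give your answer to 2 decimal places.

|A∩B|: x∈[4,6], y∈[3,6] → 2·3 = 6.
|A| = 24.
|A ∖ B| = |A| − |A∩B| = 24 − 6 = 18.00.

18.00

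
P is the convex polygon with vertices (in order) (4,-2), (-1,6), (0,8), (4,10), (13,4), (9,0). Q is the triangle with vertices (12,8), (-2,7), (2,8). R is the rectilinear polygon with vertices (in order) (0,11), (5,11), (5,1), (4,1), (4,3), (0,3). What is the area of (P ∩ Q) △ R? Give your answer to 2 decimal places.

40.17

|P ∩ Q| = 3.9555.
|(P ∩ Q) ∩ R| = 2.8929.
|(P ∩ Q) △ R| = 3.9555 + 42 − 5.7857 = 40.17.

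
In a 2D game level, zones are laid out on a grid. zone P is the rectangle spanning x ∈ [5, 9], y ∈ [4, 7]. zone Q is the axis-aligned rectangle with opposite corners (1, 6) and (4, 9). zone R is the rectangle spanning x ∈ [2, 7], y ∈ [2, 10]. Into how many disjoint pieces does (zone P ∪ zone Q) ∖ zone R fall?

(zone P ∪ zone Q) ∖ zone R splits into 2 disjoint pieces (area 6, area 3).

2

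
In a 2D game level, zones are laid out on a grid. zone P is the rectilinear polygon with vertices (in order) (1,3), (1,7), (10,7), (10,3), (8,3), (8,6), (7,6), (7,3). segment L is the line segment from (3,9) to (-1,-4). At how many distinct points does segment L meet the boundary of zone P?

The segment meets the boundary at (1.154,3), (2.385,7).

2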